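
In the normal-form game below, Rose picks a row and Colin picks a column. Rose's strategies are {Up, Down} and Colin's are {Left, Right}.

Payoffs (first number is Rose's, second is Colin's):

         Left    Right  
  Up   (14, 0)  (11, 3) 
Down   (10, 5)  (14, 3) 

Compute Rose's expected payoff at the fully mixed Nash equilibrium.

86/7

First find y, the probability Colin plays Left, from Rose's indifference between Up and Down: 14y + 11(1−y) = 10y + 14(1−y), giving y = 3/7.
Since Rose is indifferent in equilibrium, Rose's expected payoff equals the payoff from either row against (3/7, 4/7). Using Up: 14(3/7) + 11(4/7) = 86/7.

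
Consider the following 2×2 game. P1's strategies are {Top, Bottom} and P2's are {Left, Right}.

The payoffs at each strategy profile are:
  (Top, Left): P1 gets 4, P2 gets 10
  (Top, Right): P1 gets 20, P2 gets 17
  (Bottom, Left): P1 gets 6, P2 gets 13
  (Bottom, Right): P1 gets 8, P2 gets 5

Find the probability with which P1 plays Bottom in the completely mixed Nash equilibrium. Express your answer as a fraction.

Let p be the probability that P1 plays Top. In a completely mixed equilibrium, P2 must be indifferent between Left and Right.
P2's expected payoff from Left is 10p + 13(1−p); from Right it is 17p + 5(1−p).
Setting these equal: −3p + 13 = 12p + 5, so p = 8/15.
Therefore P1 plays Bottom with probability 1 − 8/15 = 7/15.

7/15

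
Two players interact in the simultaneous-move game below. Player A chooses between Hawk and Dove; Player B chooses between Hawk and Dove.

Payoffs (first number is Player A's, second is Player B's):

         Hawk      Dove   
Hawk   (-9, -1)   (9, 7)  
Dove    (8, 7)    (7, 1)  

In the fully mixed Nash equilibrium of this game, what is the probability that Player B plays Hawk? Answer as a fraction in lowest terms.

Let c be the probability that Player B plays Hawk. In a completely mixed equilibrium, Player A must be indifferent between Hawk and Dove.
Player A's expected payoff from Hawk is −9c + 9(1−c); from Dove it is 8c + 7(1−c).
Setting these equal: −18c + 9 = c + 7, so c = 2/19.

2/19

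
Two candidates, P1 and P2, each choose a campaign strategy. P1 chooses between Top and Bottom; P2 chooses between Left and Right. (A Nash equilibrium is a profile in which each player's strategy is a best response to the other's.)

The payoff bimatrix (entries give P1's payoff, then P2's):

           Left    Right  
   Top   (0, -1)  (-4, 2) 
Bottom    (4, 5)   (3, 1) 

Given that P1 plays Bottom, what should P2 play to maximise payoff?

Left

Against Bottom, P2 earns 5 from Left and 1 from Right.
So Left is the best response.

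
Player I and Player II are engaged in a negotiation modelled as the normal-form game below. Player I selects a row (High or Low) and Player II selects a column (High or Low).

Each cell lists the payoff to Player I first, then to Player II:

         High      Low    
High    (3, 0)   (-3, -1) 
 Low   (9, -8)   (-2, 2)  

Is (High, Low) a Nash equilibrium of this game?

No

At (High, Low), Player I earns -3; switching to Low would give -2, so Player I would deviate.
Player II earns -1; switching to High would give 0, so Player II would deviate.
Since at least one player can profitably deviate, this is not a Nash equilibrium.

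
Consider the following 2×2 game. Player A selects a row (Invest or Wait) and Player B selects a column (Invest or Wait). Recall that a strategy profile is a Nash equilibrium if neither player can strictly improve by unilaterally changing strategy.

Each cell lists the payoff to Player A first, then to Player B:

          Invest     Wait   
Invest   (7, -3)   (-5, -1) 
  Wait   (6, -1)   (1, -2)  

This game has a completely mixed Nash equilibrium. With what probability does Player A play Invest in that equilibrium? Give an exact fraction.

Let r be the probability that Player A plays Invest. In a completely mixed equilibrium, Player B must be indifferent between Invest and Wait.
Player B's expected payoff from Invest is −3r − (1−r); from Wait it is −r − 2(1−r).
Setting these equal: −2r − 1 = r − 2, so r = 1/3.

1/3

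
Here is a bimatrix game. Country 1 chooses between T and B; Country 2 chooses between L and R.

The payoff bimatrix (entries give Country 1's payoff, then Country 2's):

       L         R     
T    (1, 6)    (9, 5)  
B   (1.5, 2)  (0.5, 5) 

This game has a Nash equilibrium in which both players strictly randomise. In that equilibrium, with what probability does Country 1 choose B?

Let x be the probability that Country 1 plays T. In a completely mixed equilibrium, Country 2 must be indifferent between L and R.
Country 2's expected payoff from L is 6x + 2(1−x); from R it is 5x + 5(1−x).
Setting these equal: 4x + 2 = 5, so x = 3/4.
Therefore Country 1 plays B with probability 1 − 3/4 = 1/4.

1/4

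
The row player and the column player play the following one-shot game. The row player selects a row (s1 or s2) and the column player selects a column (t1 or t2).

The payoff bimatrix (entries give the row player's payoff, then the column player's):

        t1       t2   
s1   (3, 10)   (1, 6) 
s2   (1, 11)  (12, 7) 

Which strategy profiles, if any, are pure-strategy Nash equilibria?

(s1, t1)

(s1, t1): the row player gets 3 ≥ 1 from s2, and the column player gets 10 ≥ 6 from t2 — Nash equilibrium.
(s1, t2): the row player prefers s2 (12 > 1); the column player prefers t1 (10 > 6) — not an equilibrium.
(s2, t1): the row player prefers s1 (3 > 1) — not an equilibrium.
(s2, t2): the column player prefers t1 (11 > 7) — not an equilibrium.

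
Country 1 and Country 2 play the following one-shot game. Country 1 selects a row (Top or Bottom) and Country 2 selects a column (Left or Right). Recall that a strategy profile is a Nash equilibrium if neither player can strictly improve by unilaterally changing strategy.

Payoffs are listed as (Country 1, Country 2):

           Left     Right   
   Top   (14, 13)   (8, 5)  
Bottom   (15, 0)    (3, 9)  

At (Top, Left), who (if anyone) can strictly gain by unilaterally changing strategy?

Country 1

Country 1 at (Top, Left) earns 14; deviating to Bottom yields 15 — a strict improvement.
Country 2 earns 13; deviating to Right yields 5 — not better.
Only Country 1 has a strictly profitable deviation.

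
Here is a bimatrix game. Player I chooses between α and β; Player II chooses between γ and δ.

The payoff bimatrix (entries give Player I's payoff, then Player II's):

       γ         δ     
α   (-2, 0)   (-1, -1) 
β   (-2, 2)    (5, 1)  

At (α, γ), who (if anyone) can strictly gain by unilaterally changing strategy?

Player I at (α, γ) earns -2; deviating to β yields -2 — not better.
Player II earns 0; deviating to δ yields -1 — not better.
Neither player can strictly improve; the profile is a Nash equilibrium.

Neither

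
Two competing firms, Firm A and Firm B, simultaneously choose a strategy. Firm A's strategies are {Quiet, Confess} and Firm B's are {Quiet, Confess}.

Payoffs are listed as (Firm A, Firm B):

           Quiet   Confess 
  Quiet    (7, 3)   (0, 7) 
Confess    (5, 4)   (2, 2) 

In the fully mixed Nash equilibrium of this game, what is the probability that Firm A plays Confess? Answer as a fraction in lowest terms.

Let x be the probability that Firm A plays Quiet. In a completely mixed equilibrium, Firm B must be indifferent between Quiet and Confess.
Firm B's expected payoff from Quiet is 3x + 4(1−x); from Confess it is 7x + 2(1−x).
Setting these equal: −x + 4 = 5x + 2, so x = 1/3.
Therefore Firm A plays Confess with probability 1 − 1/3 = 2/3.

2/3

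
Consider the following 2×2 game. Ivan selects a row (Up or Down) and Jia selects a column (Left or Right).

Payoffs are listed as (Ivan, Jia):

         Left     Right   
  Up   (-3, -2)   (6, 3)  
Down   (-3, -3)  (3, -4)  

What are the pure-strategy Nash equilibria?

(Up, Left): Jia prefers Right (3 > -2) — not an equilibrium.
(Up, Right): Ivan gets 6 ≥ 3 from Down, and Jia gets 3 ≥ -2 from Left — Nash equilibrium.
(Down, Left): Ivan gets -3 ≥ -3 from Up, and Jia gets -3 ≥ -4 from Right — Nash equilibrium.
(Down, Right): Ivan prefers Up (6 > 3); Jia prefers Left (-3 > -4) — not an equilibrium.

(Up, Right) and (Down, Left)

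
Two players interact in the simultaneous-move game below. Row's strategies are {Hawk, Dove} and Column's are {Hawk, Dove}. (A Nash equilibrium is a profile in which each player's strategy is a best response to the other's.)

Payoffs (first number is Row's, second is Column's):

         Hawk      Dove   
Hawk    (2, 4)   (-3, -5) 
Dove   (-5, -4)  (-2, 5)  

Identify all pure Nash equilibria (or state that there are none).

(Hawk, Hawk) and (Dove, Dove)

(Hawk, Hawk): Row gets 2 ≥ -5 from Dove, and Column gets 4 ≥ -5 from Dove — Nash equilibrium.
(Hawk, Dove): Row prefers Dove (-2 > -3); Column prefers Hawk (4 > -5) — not an equilibrium.
(Dove, Hawk): Row prefers Hawk (2 > -5); Column prefers Dove (5 > -4) — not an equilibrium.
(Dove, Dove): Row gets -2 ≥ -3 from Hawk, and Column gets 5 ≥ -4 from Hawk — Nash equilibrium.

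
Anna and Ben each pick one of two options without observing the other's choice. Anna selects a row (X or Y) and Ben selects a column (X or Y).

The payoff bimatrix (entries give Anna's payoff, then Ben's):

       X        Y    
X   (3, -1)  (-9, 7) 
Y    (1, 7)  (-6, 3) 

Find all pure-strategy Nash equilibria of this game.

(X, X): Ben prefers Y (7 > -1) — not an equilibrium.
(X, Y): Anna prefers Y (-6 > -9) — not an equilibrium.
(Y, X): Anna prefers X (3 > 1) — not an equilibrium.
(Y, Y): Ben prefers X (7 > 3) — not an equilibrium.

none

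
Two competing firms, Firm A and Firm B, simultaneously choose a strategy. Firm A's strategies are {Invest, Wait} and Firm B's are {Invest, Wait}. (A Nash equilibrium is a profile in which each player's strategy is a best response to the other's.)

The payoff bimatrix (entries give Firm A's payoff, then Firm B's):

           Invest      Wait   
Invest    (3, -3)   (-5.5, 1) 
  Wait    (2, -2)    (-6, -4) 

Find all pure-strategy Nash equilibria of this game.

(Invest, Invest): Firm B prefers Wait (1 > -3) — not an equilibrium.
(Invest, Wait): Firm A gets -5.5 ≥ -6 from Wait, and Firm B gets 1 ≥ -3 from Invest — Nash equilibrium.
(Wait, Invest): Firm A prefers Invest (3 > 2) — not an equilibrium.
(Wait, Wait): Firm A prefers Invest (-5.5 > -6); Firm B prefers Invest (-2 > -4) — not an equilibrium.

(Invest, Wait)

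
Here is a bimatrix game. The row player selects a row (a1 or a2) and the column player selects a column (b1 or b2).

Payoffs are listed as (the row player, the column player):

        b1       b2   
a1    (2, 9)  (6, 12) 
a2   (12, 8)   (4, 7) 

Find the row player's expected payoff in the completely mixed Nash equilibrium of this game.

First find y, the probability the column player plays b1, from the row player's indifference between a1 and a2: 2y + 6(1−y) = 12y + 4(1−y), giving y = 1/6.
Since the row player is indifferent in equilibrium, the row player's expected payoff equals the payoff from either row against (1/6, 5/6). Using a1: 2(1/6) + 6(5/6) = 16/3.

16/3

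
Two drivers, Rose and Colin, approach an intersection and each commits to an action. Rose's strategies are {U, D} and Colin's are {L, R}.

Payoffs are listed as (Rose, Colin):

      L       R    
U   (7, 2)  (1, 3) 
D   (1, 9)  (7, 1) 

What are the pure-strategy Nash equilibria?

none

(U, L): Colin prefers R (3 > 2) — not an equilibrium.
(U, R): Rose prefers D (7 > 1) — not an equilibrium.
(D, L): Rose prefers U (7 > 1) — not an equilibrium.
(D, R): Colin prefers L (9 > 1) — not an equilibrium.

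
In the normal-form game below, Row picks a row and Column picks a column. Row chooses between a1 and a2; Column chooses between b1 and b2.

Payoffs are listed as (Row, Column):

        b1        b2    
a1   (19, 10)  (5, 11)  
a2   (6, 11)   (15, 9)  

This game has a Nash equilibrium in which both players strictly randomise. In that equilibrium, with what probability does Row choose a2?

Let x be the probability that Row plays a1. In a completely mixed equilibrium, Column must be indifferent between b1 and b2.
Column's expected payoff from b1 is 10x + 11(1−x); from b2 it is 11x + 9(1−x).
Setting these equal: −x + 11 = 2x + 9, so x = 2/3.
Therefore Row plays a2 with probability 1 − 2/3 = 1/3.

1/3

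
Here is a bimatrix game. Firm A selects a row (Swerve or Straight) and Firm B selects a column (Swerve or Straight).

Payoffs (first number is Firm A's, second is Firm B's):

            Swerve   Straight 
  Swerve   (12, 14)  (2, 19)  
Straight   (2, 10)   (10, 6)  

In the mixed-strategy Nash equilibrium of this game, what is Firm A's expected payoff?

58/9

First find q, the probability Firm B plays Swerve, from Firm A's indifference between Swerve and Straight: 12q + 2(1−q) = 2q + 10(1−q), giving q = 4/9.
Since Firm A is indifferent in equilibrium, Firm A's expected payoff equals the payoff from either row against (4/9, 5/9). Using Swerve: 12(4/9) + 2(5/9) = 58/9.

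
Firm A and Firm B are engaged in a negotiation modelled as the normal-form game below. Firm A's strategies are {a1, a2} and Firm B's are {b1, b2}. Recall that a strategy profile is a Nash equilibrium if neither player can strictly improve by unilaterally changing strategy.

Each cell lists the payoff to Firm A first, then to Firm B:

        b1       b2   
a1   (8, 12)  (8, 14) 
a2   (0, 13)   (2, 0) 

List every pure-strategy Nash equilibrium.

(a1, b2)

(a1, b1): Firm B prefers b2 (14 > 12) — not an equilibrium.
(a1, b2): Firm A gets 8 ≥ 2 from a2, and Firm B gets 14 ≥ 12 from b1 — Nash equilibrium.
(a2, b1): Firm A prefers a1 (8 > 0) — not an equilibrium.
(a2, b2): Firm A prefers a1 (8 > 2); Firm B prefers b1 (13 > 0) — not an equilibrium.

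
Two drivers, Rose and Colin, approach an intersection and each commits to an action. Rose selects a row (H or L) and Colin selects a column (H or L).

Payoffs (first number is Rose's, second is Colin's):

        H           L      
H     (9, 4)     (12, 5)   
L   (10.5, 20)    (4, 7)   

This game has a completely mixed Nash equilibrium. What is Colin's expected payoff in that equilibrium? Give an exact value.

36/7

First find p, the probability Rose plays H, from Colin's indifference between H and L: 4p + 20(1−p) = 5p + 7(1−p), giving p = 13/14.
Since Colin is indifferent in equilibrium, Colin's expected payoff equals the payoff from either column against (13/14, 1/14). Using H: 4(13/14) + 20(1/14) = 36/7.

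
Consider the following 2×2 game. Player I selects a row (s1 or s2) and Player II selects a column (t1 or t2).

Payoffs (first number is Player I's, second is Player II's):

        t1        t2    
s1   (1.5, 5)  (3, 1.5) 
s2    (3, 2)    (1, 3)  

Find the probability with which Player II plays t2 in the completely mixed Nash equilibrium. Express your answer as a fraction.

3/7

Let y be the probability that Player II plays t1. In a completely mixed equilibrium, Player I must be indifferent between s1 and s2.
Player I's expected payoff from s1 is 1.5y + 3(1−y); from s2 it is 3y + (1−y).
Setting these equal: −1.5y + 3 = 2y + 1, so y = 4/7.
Therefore Player II plays t2 with probability 1 − 4/7 = 3/7.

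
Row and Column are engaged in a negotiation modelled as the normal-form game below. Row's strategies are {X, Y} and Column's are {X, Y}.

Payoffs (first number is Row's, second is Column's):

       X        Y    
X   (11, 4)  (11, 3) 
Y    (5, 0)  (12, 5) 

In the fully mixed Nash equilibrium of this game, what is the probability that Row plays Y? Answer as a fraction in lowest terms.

Let r be the probability that Row plays X. In a completely mixed equilibrium, Column must be indifferent between X and Y.
Column's expected payoff from X is 4r; from Y it is 3r + 5(1−r).
Setting these equal: 4r = −2r + 5, so r = 5/6.
Therefore Row plays Y with probability 1 − 5/6 = 1/6.

1/6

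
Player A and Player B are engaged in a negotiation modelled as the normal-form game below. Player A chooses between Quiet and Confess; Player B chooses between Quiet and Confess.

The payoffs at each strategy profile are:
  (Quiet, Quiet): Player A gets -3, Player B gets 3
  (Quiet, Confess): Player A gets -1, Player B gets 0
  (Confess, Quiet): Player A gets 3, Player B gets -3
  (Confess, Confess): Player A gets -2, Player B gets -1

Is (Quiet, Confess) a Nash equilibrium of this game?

At (Quiet, Confess), Player A earns -1; switching to Confess would give -2, so Player A has no profitable deviation.
Player B earns 0; switching to Quiet would give 3, so Player B would deviate.
Since at least one player can profitably deviate, this is not a Nash equilibrium.

No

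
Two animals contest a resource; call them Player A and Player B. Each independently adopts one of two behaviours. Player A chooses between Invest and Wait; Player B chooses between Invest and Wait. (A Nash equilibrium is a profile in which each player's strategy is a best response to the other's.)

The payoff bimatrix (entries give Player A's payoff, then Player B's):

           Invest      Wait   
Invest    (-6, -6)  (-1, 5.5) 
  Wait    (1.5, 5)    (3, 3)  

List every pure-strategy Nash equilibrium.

(Invest, Invest): Player A prefers Wait (1.5 > -6); Player B prefers Wait (5.5 > -6) — not an equilibrium.
(Invest, Wait): Player A prefers Wait (3 > -1) — not an equilibrium.
(Wait, Invest): Player A gets 1.5 ≥ -6 from Invest, and Player B gets 5 ≥ 3 from Wait — Nash equilibrium.
(Wait, Wait): Player B prefers Invest (5 > 3) — not an equilibrium.

(Wait, Invest)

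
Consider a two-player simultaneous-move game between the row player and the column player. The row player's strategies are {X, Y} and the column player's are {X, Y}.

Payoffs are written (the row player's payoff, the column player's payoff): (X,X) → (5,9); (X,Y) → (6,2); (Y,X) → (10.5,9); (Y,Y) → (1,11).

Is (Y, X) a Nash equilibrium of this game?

No

At (Y, X), the row player earns 10.5; switching to X would give 5, so the row player has no profitable deviation.
The column player earns 9; switching to Y would give 11, so the column player would deviate.
Since at least one player can profitably deviate, this is not a Nash equilibrium.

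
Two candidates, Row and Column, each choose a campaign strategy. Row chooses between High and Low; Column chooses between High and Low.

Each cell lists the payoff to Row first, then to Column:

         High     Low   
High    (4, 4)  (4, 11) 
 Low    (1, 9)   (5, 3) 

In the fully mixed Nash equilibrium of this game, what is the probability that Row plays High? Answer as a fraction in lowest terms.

6/13

Let p be the probability that Row plays High. In a completely mixed equilibrium, Column must be indifferent between High and Low.
Column's expected payoff from High is 4p + 9(1−p); from Low it is 11p + 3(1−p).
Setting these equal: −5p + 9 = 8p + 3, so p = 6/13.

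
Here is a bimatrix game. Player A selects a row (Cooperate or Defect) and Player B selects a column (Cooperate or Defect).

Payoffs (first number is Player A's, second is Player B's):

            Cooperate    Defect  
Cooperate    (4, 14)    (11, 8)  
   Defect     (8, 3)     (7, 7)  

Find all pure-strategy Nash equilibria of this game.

(Cooperate, Cooperate): Player A prefers Defect (8 > 4) — not an equilibrium.
(Cooperate, Defect): Player B prefers Cooperate (14 > 8) — not an equilibrium.
(Defect, Cooperate): Player B prefers Defect (7 > 3) — not an equilibrium.
(Defect, Defect): Player A prefers Cooperate (11 > 7) — not an equilibrium.

none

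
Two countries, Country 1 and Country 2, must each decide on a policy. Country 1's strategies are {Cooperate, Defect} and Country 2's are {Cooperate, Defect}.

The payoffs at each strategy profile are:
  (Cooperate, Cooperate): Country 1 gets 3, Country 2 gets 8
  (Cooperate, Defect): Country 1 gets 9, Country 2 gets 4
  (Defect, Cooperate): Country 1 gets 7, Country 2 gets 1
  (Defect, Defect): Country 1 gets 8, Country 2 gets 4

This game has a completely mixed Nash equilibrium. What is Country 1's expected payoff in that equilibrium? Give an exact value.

First find y, the probability Country 2 plays Cooperate, from Country 1's indifference between Cooperate and Defect: 3y + 9(1−y) = 7y + 8(1−y), giving y = 1/5.
Since Country 1 is indifferent in equilibrium, Country 1's expected payoff equals the payoff from either row against (1/5, 4/5). Using Cooperate: 3(1/5) + 9(4/5) = 39/5.

39/5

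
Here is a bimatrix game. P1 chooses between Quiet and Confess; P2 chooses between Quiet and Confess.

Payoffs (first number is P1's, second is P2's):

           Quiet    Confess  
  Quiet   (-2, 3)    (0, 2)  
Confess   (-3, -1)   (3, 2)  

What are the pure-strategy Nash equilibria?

(Quiet, Quiet): P1 gets -2 ≥ -3 from Confess, and P2 gets 3 ≥ 2 from Confess — Nash equilibrium.
(Quiet, Confess): P1 prefers Confess (3 > 0); P2 prefers Quiet (3 > 2) — not an equilibrium.
(Confess, Quiet): P1 prefers Quiet (-2 > -3); P2 prefers Confess (2 > -1) — not an equilibrium.
(Confess, Confess): P1 gets 3 ≥ 0 from Quiet, and P2 gets 2 ≥ -1 from Quiet — Nash equilibrium.

(Quiet, Quiet) and (Confess, Confess)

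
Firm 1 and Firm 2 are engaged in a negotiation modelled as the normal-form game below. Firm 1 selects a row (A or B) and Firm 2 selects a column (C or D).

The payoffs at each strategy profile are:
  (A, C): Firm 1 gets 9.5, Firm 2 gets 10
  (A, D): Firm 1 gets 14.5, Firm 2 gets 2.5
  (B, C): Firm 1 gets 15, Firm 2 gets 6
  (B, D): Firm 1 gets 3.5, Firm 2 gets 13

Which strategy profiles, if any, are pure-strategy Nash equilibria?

none

(A, C): Firm 1 prefers B (15 > 9.5) — not an equilibrium.
(A, D): Firm 2 prefers C (10 > 2.5) — not an equilibrium.
(B, C): Firm 2 prefers D (13 > 6) — not an equilibrium.
(B, D): Firm 1 prefers A (14.5 > 3.5) — not an equilibrium.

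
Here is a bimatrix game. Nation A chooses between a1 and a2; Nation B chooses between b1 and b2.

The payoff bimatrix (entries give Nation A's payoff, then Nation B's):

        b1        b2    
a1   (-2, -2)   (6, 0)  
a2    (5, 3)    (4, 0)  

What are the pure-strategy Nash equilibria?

(a1, b1): Nation A prefers a2 (5 > -2); Nation B prefers b2 (0 > -2) — not an equilibrium.
(a1, b2): Nation A gets 6 ≥ 4 from a2, and Nation B gets 0 ≥ -2 from b1 — Nash equilibrium.
(a2, b1): Nation A gets 5 ≥ -2 from a1, and Nation B gets 3 ≥ 0 from b2 — Nash equilibrium.
(a2, b2): Nation A prefers a1 (6 > 4); Nation B prefers b1 (3 > 0) — not an equilibrium.

(a1, b2) and (a2, b1)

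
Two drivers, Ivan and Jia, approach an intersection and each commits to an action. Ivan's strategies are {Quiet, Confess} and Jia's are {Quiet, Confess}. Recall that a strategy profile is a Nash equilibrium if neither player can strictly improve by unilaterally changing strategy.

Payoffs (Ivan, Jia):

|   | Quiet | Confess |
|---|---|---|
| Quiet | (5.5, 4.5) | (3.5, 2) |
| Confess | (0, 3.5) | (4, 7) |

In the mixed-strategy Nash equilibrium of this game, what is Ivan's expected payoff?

11/3

First find y, the probability Jia plays Quiet, from Ivan's indifference between Quiet and Confess: 5.5y + 3.5(1−y) = 4(1−y), giving y = 1/12.
Since Ivan is indifferent in equilibrium, Ivan's expected payoff equals the payoff from either row against (1/12, 11/12). Using Quiet: 5.5(1/12) + 3.5(11/12) = 11/3.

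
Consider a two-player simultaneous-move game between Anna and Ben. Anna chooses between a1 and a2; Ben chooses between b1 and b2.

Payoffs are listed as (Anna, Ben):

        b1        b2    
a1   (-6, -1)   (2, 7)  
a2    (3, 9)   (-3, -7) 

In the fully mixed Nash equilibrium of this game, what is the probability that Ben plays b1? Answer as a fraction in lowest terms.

Let c be the probability that Ben plays b1. In a completely mixed equilibrium, Anna must be indifferent between a1 and a2.
Anna's expected payoff from a1 is −6c + 2(1−c); from a2 it is 3c − 3(1−c).
Setting these equal: −8c + 2 = 6c − 3, so c = 5/14.

5/14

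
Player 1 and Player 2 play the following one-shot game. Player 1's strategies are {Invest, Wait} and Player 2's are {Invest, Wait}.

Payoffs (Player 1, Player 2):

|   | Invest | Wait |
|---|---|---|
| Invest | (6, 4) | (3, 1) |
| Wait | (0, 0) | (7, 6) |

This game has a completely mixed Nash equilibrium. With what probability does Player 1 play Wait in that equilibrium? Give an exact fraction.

Let x be the probability that Player 1 plays Invest. In a completely mixed equilibrium, Player 2 must be indifferent between Invest and Wait.
Player 2's expected payoff from Invest is 4x; from Wait it is x + 6(1−x).
Setting these equal: 4x = −5x + 6, so x = 2/3.
Therefore Player 1 plays Wait with probability 1 − 2/3 = 1/3.

1/3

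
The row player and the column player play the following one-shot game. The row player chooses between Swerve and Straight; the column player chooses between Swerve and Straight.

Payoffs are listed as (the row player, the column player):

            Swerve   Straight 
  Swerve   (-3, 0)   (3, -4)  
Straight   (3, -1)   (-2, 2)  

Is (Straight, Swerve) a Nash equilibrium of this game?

At (Straight, Swerve), the row player earns 3; switching to Swerve would give -3, so the row player has no profitable deviation.
The column player earns -1; switching to Straight would give 2, so the column player would deviate.
Since at least one player can profitably deviate, this is not a Nash equilibrium.

No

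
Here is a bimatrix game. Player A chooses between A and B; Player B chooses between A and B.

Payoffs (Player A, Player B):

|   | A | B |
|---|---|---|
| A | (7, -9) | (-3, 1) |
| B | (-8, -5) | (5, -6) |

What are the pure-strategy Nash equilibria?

none

(A, A): Player B prefers B (1 > -9) — not an equilibrium.
(A, B): Player A prefers B (5 > -3) — not an equilibrium.
(B, A): Player A prefers A (7 > -8) — not an equilibrium.
(B, B): Player B prefers A (-5 > -6) — not an equilibrium.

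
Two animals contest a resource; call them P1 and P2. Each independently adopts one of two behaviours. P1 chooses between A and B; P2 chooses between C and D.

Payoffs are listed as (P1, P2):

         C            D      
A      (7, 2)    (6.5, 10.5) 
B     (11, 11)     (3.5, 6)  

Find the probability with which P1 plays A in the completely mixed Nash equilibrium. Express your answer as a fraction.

Let r be the probability that P1 plays A. In a completely mixed equilibrium, P2 must be indifferent between C and D.
P2's expected payoff from C is 2r + 11(1−r); from D it is 10.5r + 6(1−r).
Setting these equal: −9r + 11 = 4.5r + 6, so r = 10/27.

10/27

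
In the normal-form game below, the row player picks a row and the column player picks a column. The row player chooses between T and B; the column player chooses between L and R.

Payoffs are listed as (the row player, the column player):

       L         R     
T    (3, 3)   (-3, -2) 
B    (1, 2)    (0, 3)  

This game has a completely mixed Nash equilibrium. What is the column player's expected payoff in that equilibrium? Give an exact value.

First find p, the probability the row player plays T, from the column player's indifference between L and R: 3p + 2(1−p) = −2p + 3(1−p), giving p = 1/6.
Since the column player is indifferent in equilibrium, the column player's expected payoff equals the payoff from either column against (1/6, 5/6). Using L: 3(1/6) + 2(5/6) = 13/6.

13/6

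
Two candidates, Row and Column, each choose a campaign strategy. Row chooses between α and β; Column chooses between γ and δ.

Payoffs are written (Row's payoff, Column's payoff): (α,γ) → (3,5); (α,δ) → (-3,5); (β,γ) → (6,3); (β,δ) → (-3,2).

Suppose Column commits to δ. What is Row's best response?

either — both α and β are best responses

Against δ, Row earns -3 from α and -3 from β.
So either strategy is a best response.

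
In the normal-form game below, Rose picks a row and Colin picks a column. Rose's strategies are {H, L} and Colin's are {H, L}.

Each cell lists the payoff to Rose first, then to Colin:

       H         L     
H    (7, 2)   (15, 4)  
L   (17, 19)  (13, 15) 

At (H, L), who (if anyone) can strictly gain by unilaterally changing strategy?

Rose at (H, L) earns 15; deviating to L yields 13 — not better.
Colin earns 4; deviating to H yields 2 — not better.
Neither player can strictly improve; the profile is a Nash equilibrium.

Neither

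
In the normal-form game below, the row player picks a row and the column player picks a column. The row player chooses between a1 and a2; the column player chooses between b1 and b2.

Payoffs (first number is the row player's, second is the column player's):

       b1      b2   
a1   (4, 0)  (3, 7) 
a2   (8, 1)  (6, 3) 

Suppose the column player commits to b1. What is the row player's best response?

Against b1, the row player earns 4 from a1 and 8 from a2.
So a2 is the best response.

a2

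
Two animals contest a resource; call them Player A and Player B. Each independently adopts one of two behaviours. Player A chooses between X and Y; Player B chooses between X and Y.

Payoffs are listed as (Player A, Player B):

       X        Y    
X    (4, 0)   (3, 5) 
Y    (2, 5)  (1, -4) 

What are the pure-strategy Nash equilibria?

(X, Y)

(X, X): Player B prefers Y (5 > 0) — not an equilibrium.
(X, Y): Player A gets 3 ≥ 1 from Y, and Player B gets 5 ≥ 0 from X — Nash equilibrium.
(Y, X): Player A prefers X (4 > 2) — not an equilibrium.
(Y, Y): Player A prefers X (3 > 1); Player B prefers X (5 > -4) — not an equilibrium.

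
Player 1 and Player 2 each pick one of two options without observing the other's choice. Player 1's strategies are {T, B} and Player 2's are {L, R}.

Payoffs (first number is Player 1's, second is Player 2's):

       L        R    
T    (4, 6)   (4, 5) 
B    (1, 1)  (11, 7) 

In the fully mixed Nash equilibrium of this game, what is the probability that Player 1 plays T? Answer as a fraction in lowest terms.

6/7

Let x be the probability that Player 1 plays T. In a completely mixed equilibrium, Player 2 must be indifferent between L and R.
Player 2's expected payoff from L is 6x + (1−x); from R it is 5x + 7(1−x).
Setting these equal: 5x + 1 = −2x + 7, so x = 6/7.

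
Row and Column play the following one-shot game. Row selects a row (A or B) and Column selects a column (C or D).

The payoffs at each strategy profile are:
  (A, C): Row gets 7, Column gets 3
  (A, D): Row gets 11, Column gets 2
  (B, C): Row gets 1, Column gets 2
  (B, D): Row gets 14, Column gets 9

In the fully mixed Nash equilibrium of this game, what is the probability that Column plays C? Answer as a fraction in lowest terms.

1/3

Let q be the probability that Column plays C. In a completely mixed equilibrium, Row must be indifferent between A and B.
Row's expected payoff from A is 7q + 11(1−q); from B it is q + 14(1−q).
Setting these equal: −4q + 11 = −13q + 14, so q = 1/3.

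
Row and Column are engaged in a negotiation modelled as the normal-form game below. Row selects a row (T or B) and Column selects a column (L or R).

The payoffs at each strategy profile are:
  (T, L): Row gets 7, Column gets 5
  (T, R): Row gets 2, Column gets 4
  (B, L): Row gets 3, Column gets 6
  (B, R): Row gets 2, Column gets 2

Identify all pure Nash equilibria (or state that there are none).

(T, L): Row gets 7 ≥ 3 from B, and Column gets 5 ≥ 4 from R — Nash equilibrium.
(T, R): Column prefers L (5 > 4) — not an equilibrium.
(B, L): Row prefers T (7 > 3) — not an equilibrium.
(B, R): Column prefers L (6 > 2) — not an equilibrium.

(T, L)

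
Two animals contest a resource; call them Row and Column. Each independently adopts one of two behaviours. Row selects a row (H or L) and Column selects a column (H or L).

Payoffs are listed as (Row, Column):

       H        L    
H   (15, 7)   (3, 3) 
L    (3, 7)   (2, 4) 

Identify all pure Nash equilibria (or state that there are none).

(H, H)

(H, H): Row gets 15 ≥ 3 from L, and Column gets 7 ≥ 3 from L — Nash equilibrium.
(H, L): Column prefers H (7 > 3) — not an equilibrium.
(L, H): Row prefers H (15 > 3) — not an equilibrium.
(L, L): Row prefers H (3 > 2); Column prefers H (7 > 4) — not an equilibrium.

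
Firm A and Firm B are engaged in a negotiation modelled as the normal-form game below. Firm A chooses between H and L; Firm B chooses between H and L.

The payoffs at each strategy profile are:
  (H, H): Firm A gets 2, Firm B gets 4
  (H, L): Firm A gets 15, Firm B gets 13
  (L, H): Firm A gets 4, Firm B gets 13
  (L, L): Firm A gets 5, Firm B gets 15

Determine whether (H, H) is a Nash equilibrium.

At (H, H), Firm A earns 2; switching to L would give 4, so Firm A would deviate.
Firm B earns 4; switching to L would give 13, so Firm B would deviate.
Since at least one player can profitably deviate, this is not a Nash equilibrium.

No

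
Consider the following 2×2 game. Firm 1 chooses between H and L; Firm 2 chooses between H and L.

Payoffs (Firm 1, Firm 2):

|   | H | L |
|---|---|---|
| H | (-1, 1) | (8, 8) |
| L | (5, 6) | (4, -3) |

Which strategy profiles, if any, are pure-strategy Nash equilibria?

(H, L) and (L, H)

(H, H): Firm 1 prefers L (5 > -1); Firm 2 prefers L (8 > 1) — not an equilibrium.
(H, L): Firm 1 gets 8 ≥ 4 from L, and Firm 2 gets 8 ≥ 1 from H — Nash equilibrium.
(L, H): Firm 1 gets 5 ≥ -1 from H, and Firm 2 gets 6 ≥ -3 from L — Nash equilibrium.
(L, L): Firm 1 prefers H (8 > 4); Firm 2 prefers H (6 > -3) — not an equilibrium.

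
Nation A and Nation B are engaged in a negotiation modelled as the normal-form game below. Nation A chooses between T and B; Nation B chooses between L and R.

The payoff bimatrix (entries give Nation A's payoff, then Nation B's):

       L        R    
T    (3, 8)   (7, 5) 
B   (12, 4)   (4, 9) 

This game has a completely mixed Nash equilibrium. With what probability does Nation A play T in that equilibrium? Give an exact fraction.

Let p be the probability that Nation A plays T. In a completely mixed equilibrium, Nation B must be indifferent between L and R.
Nation B's expected payoff from L is 8p + 4(1−p); from R it is 5p + 9(1−p).
Setting these equal: 4p + 4 = −4p + 9, so p = 5/8.

5/8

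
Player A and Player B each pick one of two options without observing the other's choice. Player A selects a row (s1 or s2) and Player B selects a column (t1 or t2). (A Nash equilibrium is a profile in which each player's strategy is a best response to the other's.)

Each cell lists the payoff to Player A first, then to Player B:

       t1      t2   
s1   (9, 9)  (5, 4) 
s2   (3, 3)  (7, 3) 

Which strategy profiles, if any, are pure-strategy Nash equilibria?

(s1, t1) and (s2, t2)

(s1, t1): Player A gets 9 ≥ 3 from s2, and Player B gets 9 ≥ 4 from t2 — Nash equilibrium.
(s1, t2): Player A prefers s2 (7 > 5); Player B prefers t1 (9 > 4) — not an equilibrium.
(s2, t1): Player A prefers s1 (9 > 3) — not an equilibrium.
(s2, t2): Player A gets 7 ≥ 5 from s1, and Player B gets 3 ≥ 3 from t1 — Nash equilibrium.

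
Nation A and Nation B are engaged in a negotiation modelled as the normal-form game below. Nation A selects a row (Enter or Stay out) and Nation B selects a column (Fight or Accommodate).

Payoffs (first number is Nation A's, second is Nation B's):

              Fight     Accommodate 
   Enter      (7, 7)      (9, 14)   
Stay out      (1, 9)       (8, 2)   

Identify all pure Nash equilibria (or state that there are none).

(Enter, Accommodate)

(Enter, Fight): Nation B prefers Accommodate (14 > 7) — not an equilibrium.
(Enter, Accommodate): Nation A gets 9 ≥ 8 from Stay out, and Nation B gets 14 ≥ 7 from Fight — Nash equilibrium.
(Stay out, Fight): Nation A prefers Enter (7 > 1) — not an equilibrium.
(Stay out, Accommodate): Nation A prefers Enter (9 > 8); Nation B prefers Fight (9 > 2) — not an equilibrium.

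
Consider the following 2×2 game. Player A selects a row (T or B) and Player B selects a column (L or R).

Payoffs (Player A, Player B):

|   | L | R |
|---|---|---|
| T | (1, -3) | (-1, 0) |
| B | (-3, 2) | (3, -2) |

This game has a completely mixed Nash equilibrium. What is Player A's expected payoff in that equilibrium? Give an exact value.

0

First find q, the probability Player B plays L, from Player A's indifference between T and B: q − (1−q) = −3q + 3(1−q), giving q = 1/2.
Since Player A is indifferent in equilibrium, Player A's expected payoff equals the payoff from either row against (1/2, 1/2). Using T: (1/2) − (1/2) = 0.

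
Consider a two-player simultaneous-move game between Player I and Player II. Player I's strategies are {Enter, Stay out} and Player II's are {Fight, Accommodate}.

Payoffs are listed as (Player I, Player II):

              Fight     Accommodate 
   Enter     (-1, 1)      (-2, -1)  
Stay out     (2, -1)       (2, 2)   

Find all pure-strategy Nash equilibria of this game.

(Enter, Fight): Player I prefers Stay out (2 > -1) — not an equilibrium.
(Enter, Accommodate): Player I prefers Stay out (2 > -2); Player II prefers Fight (1 > -1) — not an equilibrium.
(Stay out, Fight): Player II prefers Accommodate (2 > -1) — not an equilibrium.
(Stay out, Accommodate): Player I gets 2 ≥ -2 from Enter, and Player II gets 2 ≥ -1 from Fight — Nash equilibrium.

(Stay out, Accommodate)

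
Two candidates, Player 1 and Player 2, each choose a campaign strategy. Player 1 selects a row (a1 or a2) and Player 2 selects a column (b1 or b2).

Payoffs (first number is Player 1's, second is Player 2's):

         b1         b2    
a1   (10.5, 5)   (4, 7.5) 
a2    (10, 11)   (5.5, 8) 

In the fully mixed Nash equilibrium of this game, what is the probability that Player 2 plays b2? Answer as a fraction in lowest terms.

Let q be the probability that Player 2 plays b1. In a completely mixed equilibrium, Player 1 must be indifferent between a1 and a2.
Player 1's expected payoff from a1 is 10.5q + 4(1−q); from a2 it is 10q + 5.5(1−q).
Setting these equal: 6.5q + 4 = 4.5q + 5.5, so q = 3/4.
Therefore Player 2 plays b2 with probability 1 − 3/4 = 1/4.

1/4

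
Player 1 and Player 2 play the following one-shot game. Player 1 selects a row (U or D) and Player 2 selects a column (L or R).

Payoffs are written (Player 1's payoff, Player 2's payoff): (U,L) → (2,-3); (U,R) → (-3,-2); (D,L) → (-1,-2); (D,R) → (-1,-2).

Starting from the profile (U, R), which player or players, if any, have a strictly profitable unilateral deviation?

Player 1 at (U, R) earns -3; deviating to D yields -1 — a strict improvement.
Player 2 earns -2; deviating to L yields -3 — not better.
Only Player 1 has a strictly profitable deviation.

Player 1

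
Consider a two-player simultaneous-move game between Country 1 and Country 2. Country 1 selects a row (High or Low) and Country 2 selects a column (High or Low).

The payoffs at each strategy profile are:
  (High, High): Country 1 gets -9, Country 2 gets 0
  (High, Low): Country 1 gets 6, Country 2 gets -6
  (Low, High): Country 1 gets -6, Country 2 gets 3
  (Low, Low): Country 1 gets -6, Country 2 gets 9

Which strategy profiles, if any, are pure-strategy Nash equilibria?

(High, High): Country 1 prefers Low (-6 > -9) — not an equilibrium.
(High, Low): Country 2 prefers High (0 > -6) — not an equilibrium.
(Low, High): Country 2 prefers Low (9 > 3) — not an equilibrium.
(Low, Low): Country 1 prefers High (6 > -6) — not an equilibrium.

none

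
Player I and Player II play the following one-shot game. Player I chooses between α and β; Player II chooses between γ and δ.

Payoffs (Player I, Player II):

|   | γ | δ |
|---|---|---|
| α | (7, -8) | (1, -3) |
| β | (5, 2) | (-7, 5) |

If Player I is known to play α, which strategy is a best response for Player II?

δ

Against α, Player II earns -8 from γ and -3 from δ.
So δ is the best response.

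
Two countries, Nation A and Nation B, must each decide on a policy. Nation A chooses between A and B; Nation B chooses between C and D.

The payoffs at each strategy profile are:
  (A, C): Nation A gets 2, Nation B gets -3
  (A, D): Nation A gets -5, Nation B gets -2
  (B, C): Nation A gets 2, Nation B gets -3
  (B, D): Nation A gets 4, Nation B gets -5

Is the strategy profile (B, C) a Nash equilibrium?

Yes

At (B, C), Nation A earns 2; switching to A would give 2, so Nation A has no profitable deviation.
Nation B earns -3; switching to D would give -5, so Nation B has no profitable deviation.
Neither player can gain by a unilateral deviation, so this profile is a Nash equilibrium.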